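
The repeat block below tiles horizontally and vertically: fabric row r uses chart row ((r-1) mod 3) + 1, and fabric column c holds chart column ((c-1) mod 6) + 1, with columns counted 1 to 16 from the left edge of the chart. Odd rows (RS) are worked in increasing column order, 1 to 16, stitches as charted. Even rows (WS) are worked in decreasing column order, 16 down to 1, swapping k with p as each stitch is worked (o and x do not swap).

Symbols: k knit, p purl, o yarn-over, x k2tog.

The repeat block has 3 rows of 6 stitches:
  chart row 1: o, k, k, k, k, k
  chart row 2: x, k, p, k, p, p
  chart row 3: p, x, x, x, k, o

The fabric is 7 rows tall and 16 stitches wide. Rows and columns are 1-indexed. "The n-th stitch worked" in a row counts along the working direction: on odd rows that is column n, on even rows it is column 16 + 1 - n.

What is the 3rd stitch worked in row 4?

== STITCH ==
p

Derivation:
Row 4: (4-1) mod 3 = 0, so use chart row 1. Even row -> WS.
Chart row 1 tiled across columns 1-16: o k k k k k o k k k k k o k k k
WS row: flip the tiled sequence (start at column 16) and apply k<->p; o and x stay.
Row 4 as worked: p p p o p p p p p o p p p p p o
The 3rd stitch worked is p.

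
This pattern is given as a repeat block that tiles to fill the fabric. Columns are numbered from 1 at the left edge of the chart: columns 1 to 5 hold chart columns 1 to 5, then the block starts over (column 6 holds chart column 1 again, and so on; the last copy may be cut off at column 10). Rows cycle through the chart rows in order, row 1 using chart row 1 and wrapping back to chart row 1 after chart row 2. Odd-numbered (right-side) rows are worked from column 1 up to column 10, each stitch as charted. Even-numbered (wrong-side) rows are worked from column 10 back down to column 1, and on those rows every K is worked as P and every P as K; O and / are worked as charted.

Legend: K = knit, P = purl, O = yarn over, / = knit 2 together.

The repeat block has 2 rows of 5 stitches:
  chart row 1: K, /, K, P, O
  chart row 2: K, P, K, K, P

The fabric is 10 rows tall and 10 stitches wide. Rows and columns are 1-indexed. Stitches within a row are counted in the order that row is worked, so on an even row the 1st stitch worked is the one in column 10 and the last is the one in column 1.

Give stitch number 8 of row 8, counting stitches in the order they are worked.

== STITCH ==
P

Derivation:
Row 8 uses chart row ((8-1) mod 2)+1 = 2. Row 8 is even, so WS.
Chart row 2 tiled across columns 1-10: K P K K P K P K K P
WS: work from column 10 back to column 1 (reverse the tiled row), swapping K<->P (O and / unchanged).
Row 8 as worked: K P P K P K P P K P
Counting 8 along the worked row gives P.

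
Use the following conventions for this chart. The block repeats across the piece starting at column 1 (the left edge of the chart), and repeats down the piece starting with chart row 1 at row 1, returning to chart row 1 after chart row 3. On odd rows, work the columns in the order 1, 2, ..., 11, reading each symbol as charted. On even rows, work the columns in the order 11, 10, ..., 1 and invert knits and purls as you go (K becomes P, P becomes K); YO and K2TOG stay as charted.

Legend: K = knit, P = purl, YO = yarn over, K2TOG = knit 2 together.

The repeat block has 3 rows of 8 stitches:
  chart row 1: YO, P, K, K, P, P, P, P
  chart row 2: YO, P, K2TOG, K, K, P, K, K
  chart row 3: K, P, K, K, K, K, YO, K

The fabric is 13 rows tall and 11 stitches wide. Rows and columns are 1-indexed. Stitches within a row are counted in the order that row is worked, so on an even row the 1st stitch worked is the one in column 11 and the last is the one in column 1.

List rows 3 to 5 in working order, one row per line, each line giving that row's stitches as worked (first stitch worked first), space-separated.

== ROWS AS WORKED ==
K P K K K K YO K K P K
P K YO K K K K P P K YO
YO P K2TOG K K P K K YO P K2TOG

Derivation:
Row 3: chart row 3, RS - tile across columns 1-11 and work as-is.
Row 4: chart row 1, WS - tiled (columns 1-11): YO P K K P P P P YO P K; work from column 11 back to 1 with K<->P swapped.
Row 5: chart row 2, RS - tile across columns 1-11 and work as-is.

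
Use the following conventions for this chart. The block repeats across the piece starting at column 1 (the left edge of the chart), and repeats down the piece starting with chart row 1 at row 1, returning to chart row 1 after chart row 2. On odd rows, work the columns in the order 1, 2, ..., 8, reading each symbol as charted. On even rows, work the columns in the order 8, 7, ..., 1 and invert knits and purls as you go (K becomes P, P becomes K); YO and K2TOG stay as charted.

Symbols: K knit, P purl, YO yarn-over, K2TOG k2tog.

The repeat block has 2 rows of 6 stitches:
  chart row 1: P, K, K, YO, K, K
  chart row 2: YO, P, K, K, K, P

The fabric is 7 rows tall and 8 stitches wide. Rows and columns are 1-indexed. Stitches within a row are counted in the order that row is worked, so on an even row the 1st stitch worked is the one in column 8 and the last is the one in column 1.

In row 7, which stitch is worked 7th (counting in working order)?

For row 7: chart row = ((7-1) mod 2) + 1 = 1; this is a RS (odd) row.
Chart row 1 tiled across columns 1-8: P K K YO K K P K
Right side: take the tiled row as-is (worked left to right from column 1).
Counting 7 along the worked row gives P.

Stitch:
P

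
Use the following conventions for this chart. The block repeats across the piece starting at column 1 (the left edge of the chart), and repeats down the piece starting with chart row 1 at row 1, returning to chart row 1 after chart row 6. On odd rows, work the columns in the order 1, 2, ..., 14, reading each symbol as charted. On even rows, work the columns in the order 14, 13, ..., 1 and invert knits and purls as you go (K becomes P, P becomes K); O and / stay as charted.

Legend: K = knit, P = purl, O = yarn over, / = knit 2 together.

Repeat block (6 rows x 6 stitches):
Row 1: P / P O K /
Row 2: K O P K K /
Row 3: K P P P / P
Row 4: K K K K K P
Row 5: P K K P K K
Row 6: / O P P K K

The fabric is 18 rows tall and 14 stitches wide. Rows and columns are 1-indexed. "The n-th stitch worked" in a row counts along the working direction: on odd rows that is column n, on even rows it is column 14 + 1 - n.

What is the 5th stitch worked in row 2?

Row 2 uses chart row ((2-1) mod 6)+1 = 2. Row 2 is even, so WS.
Chart row 2 tiled across columns 1-14: K O P K K / K O P K K / K O
Wrong side: read the tiled row from column 14 down to 1 and exchange K with P (leave O, /).
Row 2 as worked: O P / P P K O P / P P K O P
Counting 5 along the worked row gives P.

Result:
P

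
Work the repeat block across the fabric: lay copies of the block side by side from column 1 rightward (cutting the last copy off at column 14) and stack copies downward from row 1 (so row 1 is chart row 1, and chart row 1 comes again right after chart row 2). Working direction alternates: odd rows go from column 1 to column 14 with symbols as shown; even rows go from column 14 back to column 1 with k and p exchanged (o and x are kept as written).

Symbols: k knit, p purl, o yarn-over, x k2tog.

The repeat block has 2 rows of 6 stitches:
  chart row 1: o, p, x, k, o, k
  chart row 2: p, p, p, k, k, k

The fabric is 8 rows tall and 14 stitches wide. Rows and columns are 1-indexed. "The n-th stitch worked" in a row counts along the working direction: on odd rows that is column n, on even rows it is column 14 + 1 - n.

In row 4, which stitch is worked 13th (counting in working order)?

For row 4: chart row = ((4-1) mod 2) + 1 = 2; this is a WS (even) row.
Chart row 2 tiled across columns 1-14: p p p k k k p p p k k k p p
WS: work from column 14 back to column 1 (reverse the tiled row), swapping k<->p (o and x unchanged).
Row 4 as worked: k k p p p k k k p p p k k k
Counting 13 along the worked row gives k.

== STITCH ==
k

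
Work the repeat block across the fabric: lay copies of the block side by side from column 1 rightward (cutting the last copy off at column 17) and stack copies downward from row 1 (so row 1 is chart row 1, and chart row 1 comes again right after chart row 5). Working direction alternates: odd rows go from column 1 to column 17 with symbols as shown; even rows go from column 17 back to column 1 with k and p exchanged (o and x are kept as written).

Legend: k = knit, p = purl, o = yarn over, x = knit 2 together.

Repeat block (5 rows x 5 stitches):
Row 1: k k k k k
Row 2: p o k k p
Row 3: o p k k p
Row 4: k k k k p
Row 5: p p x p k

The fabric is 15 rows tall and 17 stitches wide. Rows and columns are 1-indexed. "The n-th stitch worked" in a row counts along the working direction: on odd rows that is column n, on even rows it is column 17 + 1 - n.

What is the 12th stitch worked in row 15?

Stitch:
p

Derivation:
For row 15: chart row = ((15-1) mod 5) + 1 = 5; this is a RS (odd) row.
Chart row 5 tiled across columns 1-17: p p x p k p p x p k p p x p k p p
Right side: take the tiled row as-is (worked left to right from column 1).
Counting 12 along the worked row gives p.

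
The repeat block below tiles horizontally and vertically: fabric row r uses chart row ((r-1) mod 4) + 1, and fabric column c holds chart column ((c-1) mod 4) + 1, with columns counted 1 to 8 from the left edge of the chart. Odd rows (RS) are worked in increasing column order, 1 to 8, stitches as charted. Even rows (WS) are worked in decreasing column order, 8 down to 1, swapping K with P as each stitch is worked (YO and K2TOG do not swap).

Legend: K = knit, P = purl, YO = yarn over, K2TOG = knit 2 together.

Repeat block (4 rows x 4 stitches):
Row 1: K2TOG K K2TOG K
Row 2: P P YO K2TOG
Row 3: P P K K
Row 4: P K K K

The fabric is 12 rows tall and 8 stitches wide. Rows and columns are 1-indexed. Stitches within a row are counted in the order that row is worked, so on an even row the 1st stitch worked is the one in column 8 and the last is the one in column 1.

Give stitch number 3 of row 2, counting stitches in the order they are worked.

For row 2: chart row = ((2-1) mod 4) + 1 = 2; this is a WS (even) row.
Chart row 2 tiled across columns 1-8: P P YO K2TOG P P YO K2TOG
WS row: flip the tiled sequence (start at column 8) and apply K<->P; YO and K2TOG stay.
Row 2 as worked: K2TOG YO K K K2TOG YO K K
Stitch 3 in working order -> K

== STITCH ==
K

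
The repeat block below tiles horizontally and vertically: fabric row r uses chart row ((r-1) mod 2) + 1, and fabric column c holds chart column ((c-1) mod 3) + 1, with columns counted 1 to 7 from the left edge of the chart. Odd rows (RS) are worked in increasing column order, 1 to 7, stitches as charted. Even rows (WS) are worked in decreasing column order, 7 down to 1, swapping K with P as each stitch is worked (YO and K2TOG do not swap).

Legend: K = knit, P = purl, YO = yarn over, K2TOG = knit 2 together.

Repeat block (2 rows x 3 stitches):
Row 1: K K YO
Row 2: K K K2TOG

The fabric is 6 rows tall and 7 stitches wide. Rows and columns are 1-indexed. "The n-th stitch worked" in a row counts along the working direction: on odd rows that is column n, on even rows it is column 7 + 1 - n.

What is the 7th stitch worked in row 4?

Result:
P

Derivation:
For row 4: chart row = ((4-1) mod 2) + 1 = 2; this is a WS (even) row.
Chart row 2 tiled across columns 1-7: K K K2TOG K K K2TOG K
Wrong side: read the tiled row from column 7 down to 1 and exchange K with P (leave YO, K2TOG).
Row 4 as worked: P K2TOG P P K2TOG P P
Counting 7 along the worked row gives P.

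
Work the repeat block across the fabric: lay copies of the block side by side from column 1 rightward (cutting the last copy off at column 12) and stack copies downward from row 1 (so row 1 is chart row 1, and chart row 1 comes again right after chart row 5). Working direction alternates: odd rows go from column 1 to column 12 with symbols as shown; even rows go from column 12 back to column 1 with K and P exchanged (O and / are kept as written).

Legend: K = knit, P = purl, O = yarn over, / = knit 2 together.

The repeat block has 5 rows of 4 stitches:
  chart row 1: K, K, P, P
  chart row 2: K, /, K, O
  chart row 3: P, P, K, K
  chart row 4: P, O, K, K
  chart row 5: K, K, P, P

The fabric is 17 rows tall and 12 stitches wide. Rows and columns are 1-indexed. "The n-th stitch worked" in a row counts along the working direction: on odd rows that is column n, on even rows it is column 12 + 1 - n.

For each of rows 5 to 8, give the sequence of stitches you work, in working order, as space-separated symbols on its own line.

Row 5: chart row 5, RS - tile across columns 1-12 and work as-is.
Row 6: chart row 1, WS - tiled (columns 1-12): K K P P K K P P K K P P; work from column 12 back to 1 with K<->P swapped.
Row 7: chart row 2, RS - tile across columns 1-12 and work as-is.
Row 8: chart row 3, WS - tiled (columns 1-12): P P K K P P K K P P K K; work from column 12 back to 1 with K<->P swapped.

== ROWS AS WORKED ==
K K P P K K P P K K P P
K K P P K K P P K K P P
K / K O K / K O K / K O
P P K K P P K K P P K K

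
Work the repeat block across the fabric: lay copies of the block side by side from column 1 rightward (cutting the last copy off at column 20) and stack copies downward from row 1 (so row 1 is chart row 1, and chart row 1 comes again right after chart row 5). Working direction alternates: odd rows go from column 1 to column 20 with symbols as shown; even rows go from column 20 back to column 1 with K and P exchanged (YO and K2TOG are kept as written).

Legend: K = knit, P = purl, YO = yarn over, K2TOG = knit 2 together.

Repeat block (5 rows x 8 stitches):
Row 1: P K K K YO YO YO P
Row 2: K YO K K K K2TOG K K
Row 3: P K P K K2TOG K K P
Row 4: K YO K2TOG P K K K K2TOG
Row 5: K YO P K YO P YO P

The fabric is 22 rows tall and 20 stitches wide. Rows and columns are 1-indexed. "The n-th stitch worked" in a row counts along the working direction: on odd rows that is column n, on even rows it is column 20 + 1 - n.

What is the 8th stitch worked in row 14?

For row 14: chart row = ((14-1) mod 5) + 1 = 4; this is a WS (even) row.
Chart row 4 tiled across columns 1-20: K YO K2TOG P K K K K2TOG K YO K2TOG P K K K K2TOG K YO K2TOG P
Wrong side: read the tiled row from column 20 down to 1 and exchange K with P (leave YO, K2TOG).
Row 14 as worked: K K2TOG YO P K2TOG P P P K K2TOG YO P K2TOG P P P K K2TOG YO P
Stitch 8 in working order -> P

Result:
P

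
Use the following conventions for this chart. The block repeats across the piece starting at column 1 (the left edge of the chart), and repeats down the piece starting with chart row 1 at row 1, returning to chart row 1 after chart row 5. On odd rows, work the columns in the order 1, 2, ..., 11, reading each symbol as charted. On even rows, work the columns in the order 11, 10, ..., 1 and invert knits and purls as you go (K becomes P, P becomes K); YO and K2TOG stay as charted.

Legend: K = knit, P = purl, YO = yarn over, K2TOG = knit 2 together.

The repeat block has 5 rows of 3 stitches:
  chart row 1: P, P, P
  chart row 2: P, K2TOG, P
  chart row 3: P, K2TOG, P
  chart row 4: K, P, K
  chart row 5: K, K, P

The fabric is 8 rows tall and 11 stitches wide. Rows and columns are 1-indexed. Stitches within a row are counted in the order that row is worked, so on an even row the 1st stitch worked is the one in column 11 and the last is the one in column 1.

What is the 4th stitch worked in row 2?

Stitch:
K2TOG

Derivation:
Row 2 uses chart row ((2-1) mod 5)+1 = 2. Row 2 is even, so WS.
Chart row 2 tiled across columns 1-11: P K2TOG P P K2TOG P P K2TOG P P K2TOG
WS: work from column 11 back to column 1 (reverse the tiled row), swapping K<->P (YO and K2TOG unchanged).
Row 2 as worked: K2TOG K K K2TOG K K K2TOG K K K2TOG K
Stitch 4 in working order -> K2TOG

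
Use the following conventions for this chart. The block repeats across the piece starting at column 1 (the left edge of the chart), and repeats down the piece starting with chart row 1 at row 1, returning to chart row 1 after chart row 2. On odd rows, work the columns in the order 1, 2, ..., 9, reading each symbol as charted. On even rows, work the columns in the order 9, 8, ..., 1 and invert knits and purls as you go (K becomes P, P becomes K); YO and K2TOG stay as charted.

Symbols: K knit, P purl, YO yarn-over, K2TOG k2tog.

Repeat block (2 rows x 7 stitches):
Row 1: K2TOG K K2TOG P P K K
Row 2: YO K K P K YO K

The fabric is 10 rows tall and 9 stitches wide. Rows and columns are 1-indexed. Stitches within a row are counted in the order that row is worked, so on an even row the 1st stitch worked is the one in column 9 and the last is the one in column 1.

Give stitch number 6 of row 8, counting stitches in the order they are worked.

Result:
K

Derivation:
Row 8 uses chart row ((8-1) mod 2)+1 = 2. Row 8 is even, so WS.
Chart row 2 tiled across columns 1-9: YO K K P K YO K YO K
Wrong side: read the tiled row from column 9 down to 1 and exchange K with P (leave YO, K2TOG).
Row 8 as worked: P YO P YO P K P P YO
Counting 6 along the worked row gives K.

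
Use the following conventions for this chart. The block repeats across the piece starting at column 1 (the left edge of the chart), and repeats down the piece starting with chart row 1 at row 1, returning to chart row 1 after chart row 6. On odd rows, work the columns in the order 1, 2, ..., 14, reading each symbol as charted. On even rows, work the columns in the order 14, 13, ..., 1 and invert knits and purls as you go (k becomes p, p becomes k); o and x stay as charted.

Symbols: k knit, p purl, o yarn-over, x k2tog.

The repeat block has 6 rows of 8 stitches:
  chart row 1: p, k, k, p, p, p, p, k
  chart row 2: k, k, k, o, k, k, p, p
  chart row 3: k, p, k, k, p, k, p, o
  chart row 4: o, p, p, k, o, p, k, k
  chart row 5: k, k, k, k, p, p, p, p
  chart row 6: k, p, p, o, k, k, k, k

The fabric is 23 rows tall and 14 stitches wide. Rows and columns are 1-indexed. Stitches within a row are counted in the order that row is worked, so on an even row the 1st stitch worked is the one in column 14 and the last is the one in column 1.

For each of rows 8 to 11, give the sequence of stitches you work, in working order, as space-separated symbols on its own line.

Row 8: chart row 2, WS - tiled (columns 1-14): k k k o k k p p k k k o k k; work from column 14 back to 1 with k<->p swapped.
Row 9: chart row 3, RS - tile across columns 1-14 and work as-is.
Row 10: chart row 4, WS - tiled (columns 1-14): o p p k o p k k o p p k o p; work from column 14 back to 1 with k<->p swapped.
Row 11: chart row 5, RS - tile across columns 1-14 and work as-is.

Result:
p p o p p p k k p p o p p p
k p k k p k p o k p k k p k
k o p k k o p p k o p k k o
k k k k p p p p k k k k p p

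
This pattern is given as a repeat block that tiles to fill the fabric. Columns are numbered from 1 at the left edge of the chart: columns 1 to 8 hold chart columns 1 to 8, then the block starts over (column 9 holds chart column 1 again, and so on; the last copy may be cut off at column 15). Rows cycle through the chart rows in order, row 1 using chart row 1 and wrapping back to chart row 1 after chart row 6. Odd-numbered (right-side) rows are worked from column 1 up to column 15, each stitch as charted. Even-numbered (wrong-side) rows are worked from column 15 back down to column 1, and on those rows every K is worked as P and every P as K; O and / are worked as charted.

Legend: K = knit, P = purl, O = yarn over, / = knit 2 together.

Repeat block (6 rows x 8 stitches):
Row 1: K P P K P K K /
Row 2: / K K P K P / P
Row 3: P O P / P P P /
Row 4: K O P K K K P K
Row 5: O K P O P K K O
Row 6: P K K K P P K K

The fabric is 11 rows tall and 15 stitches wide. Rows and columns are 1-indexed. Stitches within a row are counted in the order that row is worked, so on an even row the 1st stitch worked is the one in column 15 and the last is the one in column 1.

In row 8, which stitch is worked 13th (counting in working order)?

Row 8 uses chart row ((8-1) mod 6)+1 = 2. Row 8 is even, so WS.
Chart row 2 tiled across columns 1-15: / K K P K P / P / K K P K P /
WS row: flip the tiled sequence (start at column 15) and apply K<->P; O and / stay.
Row 8 as worked: / K P K P P / K / K P K P P /
Counting 13 along the worked row gives P.

Result:
P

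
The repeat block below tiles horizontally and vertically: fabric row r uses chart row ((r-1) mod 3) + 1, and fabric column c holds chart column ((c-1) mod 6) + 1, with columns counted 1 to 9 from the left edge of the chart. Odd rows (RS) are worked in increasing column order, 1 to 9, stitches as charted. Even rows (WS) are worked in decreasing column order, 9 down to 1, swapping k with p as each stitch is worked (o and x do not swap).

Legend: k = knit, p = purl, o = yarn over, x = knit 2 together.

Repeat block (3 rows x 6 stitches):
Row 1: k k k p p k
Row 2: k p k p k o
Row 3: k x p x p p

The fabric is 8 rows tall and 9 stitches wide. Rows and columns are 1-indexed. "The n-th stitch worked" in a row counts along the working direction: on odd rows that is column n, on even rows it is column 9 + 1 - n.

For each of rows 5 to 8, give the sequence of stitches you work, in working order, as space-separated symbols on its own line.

== ROWS AS WORKED ==
k p k p k o k p k
k x p k k x k x p
k k k p p k k k k
p k p o p k p k p

Derivation:
Row 5: chart row 2, RS - tile across columns 1-9 and work as-is.
Row 6: chart row 3, WS - tiled (columns 1-9): k x p x p p k x p; work from column 9 back to 1 with k<->p swapped.
Row 7: chart row 1, RS - tile across columns 1-9 and work as-is.
Row 8: chart row 2, WS - tiled (columns 1-9): k p k p k o k p k; work from column 9 back to 1 with k<->p swapped.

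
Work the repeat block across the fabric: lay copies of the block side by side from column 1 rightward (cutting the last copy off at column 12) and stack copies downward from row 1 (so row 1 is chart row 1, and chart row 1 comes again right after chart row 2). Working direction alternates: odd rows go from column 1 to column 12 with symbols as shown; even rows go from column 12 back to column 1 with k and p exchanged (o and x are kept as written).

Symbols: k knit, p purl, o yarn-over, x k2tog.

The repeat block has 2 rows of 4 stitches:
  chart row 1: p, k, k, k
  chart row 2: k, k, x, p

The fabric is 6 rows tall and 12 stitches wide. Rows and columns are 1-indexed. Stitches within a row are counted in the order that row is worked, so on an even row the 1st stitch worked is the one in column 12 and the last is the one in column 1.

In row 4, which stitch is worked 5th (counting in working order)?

Row 4: (4-1) mod 2 = 1, so use chart row 2. Even row -> WS.
Chart row 2 tiled across columns 1-12: k k x p k k x p k k x p
WS: work from column 12 back to column 1 (reverse the tiled row), swapping k<->p (o and x unchanged).
Row 4 as worked: k x p p k x p p k x p p
Stitch 5 in working order -> k

== STITCH ==
k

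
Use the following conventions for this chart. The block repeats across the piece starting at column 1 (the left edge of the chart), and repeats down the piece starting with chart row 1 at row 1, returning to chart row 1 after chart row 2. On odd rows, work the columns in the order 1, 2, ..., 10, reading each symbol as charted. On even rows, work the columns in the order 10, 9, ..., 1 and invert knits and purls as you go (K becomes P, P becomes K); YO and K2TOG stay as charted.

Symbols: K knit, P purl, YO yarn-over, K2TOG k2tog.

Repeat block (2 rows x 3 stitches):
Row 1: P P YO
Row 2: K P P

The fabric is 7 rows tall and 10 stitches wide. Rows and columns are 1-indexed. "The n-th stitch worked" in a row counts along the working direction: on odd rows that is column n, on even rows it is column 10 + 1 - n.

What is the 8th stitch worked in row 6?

== STITCH ==
K

Derivation:
Row 6 uses chart row ((6-1) mod 2)+1 = 2. Row 6 is even, so WS.
Chart row 2 tiled across columns 1-10: K P P K P P K P P K
WS: work from column 10 back to column 1 (reverse the tiled row), swapping K<->P (YO and K2TOG unchanged).
Row 6 as worked: P K K P K K P K K P
Stitch 8 in working order -> K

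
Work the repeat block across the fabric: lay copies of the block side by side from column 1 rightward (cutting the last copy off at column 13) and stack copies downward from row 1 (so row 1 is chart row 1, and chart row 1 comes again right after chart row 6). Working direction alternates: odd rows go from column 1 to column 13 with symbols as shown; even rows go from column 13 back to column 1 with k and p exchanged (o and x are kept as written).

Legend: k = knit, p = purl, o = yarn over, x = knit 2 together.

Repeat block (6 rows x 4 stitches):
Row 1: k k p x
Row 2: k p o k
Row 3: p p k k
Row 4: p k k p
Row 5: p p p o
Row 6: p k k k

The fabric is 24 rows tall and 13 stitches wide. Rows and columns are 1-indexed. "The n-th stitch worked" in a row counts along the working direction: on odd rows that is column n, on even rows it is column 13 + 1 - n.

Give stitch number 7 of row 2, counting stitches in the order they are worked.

Result:
o

Derivation:
Row 2: (2-1) mod 6 = 1, so use chart row 2. Even row -> WS.
Chart row 2 tiled across columns 1-13: k p o k k p o k k p o k k
WS: work from column 13 back to column 1 (reverse the tiled row), swapping k<->p (o and x unchanged).
Row 2 as worked: p p o k p p o k p p o k p
The 7th stitch worked is o.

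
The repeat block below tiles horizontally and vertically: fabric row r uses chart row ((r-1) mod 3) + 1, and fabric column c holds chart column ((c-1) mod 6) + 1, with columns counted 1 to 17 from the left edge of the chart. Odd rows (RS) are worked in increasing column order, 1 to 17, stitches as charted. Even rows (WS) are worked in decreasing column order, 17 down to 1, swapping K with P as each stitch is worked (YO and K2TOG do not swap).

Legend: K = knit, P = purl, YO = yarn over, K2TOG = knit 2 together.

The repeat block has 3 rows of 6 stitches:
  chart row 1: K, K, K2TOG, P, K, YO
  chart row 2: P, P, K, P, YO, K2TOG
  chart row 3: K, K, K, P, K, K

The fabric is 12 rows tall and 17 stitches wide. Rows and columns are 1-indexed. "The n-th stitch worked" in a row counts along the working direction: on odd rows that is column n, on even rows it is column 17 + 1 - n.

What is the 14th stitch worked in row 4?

Row 4 uses chart row ((4-1) mod 3)+1 = 1. Row 4 is even, so WS.
Chart row 1 tiled across columns 1-17: K K K2TOG P K YO K K K2TOG P K YO K K K2TOG P K
Wrong side: read the tiled row from column 17 down to 1 and exchange K with P (leave YO, K2TOG).
Row 4 as worked: P K K2TOG P P YO P K K2TOG P P YO P K K2TOG P P
Counting 14 along the worked row gives K.

Result:
K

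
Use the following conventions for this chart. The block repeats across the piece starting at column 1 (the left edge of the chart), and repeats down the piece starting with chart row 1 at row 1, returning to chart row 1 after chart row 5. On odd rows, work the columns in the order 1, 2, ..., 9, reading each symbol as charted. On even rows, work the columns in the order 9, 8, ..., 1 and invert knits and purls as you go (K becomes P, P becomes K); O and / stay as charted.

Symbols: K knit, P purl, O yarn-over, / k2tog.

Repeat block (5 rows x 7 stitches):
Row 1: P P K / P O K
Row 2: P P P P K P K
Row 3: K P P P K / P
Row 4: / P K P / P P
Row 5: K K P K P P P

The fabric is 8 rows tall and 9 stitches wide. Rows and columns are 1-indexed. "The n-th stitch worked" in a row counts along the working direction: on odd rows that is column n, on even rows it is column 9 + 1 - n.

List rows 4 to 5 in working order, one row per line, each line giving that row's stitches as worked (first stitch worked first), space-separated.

Result:
K / K K / K P K /
K K P K P P P K K

Derivation:
Row 4: chart row 4, WS - tiled (columns 1-9): / P K P / P P / P; work from column 9 back to 1 with K<->P swapped.
Row 5: chart row 5, RS - tile across columns 1-9 and work as-is.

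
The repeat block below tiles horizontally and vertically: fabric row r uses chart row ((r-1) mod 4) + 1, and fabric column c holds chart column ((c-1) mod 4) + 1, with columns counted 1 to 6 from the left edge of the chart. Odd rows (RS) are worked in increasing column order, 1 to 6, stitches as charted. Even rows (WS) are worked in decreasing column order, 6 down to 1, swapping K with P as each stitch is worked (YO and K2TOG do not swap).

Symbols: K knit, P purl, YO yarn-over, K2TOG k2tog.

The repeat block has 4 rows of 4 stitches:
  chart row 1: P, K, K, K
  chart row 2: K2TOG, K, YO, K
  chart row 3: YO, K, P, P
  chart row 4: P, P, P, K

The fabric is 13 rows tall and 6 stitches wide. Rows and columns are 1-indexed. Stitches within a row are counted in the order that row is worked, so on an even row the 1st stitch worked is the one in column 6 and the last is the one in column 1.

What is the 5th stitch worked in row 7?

Row 7: (7-1) mod 4 = 2, so use chart row 3. Odd row -> RS.
Chart row 3 tiled across columns 1-6: YO K P P YO K
RS: work column 1 to column 6, symbols as charted — the tiled row is the row as worked.
Counting 5 along the worked row gives YO.

Stitch:
YO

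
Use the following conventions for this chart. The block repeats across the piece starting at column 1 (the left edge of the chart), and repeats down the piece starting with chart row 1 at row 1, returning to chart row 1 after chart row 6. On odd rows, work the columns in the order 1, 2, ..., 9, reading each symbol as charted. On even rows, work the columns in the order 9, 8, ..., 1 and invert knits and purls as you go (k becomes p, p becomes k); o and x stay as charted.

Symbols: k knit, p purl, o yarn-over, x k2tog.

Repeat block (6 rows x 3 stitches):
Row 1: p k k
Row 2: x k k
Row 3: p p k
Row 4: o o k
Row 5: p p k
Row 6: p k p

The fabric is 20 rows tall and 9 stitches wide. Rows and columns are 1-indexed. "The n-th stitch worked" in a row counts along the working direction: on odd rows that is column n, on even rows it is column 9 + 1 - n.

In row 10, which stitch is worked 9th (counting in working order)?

== STITCH ==
o

Derivation:
For row 10: chart row = ((10-1) mod 6) + 1 = 4; this is a WS (even) row.
Chart row 4 tiled across columns 1-9: o o k o o k o o k
WS row: flip the tiled sequence (start at column 9) and apply k<->p; o and x stay.
Row 10 as worked: p o o p o o p o o
The 9th stitch worked is o.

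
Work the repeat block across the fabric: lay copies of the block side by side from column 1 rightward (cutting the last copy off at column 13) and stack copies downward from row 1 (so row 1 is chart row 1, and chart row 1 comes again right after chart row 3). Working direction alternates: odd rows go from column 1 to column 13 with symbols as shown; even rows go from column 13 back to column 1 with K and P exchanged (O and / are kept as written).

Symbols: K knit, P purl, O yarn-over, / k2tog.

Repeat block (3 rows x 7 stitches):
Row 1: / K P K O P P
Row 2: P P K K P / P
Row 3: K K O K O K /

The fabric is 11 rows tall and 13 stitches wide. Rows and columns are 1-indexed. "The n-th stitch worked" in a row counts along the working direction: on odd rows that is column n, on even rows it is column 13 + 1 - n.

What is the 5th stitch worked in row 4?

Row 4: (4-1) mod 3 = 0, so use chart row 1. Even row -> WS.
Chart row 1 tiled across columns 1-13: / K P K O P P / K P K O P
WS row: flip the tiled sequence (start at column 13) and apply K<->P; O and / stay.
Row 4 as worked: K O P K P / K K O P K P /
Stitch 5 in working order -> P

Stitch:
P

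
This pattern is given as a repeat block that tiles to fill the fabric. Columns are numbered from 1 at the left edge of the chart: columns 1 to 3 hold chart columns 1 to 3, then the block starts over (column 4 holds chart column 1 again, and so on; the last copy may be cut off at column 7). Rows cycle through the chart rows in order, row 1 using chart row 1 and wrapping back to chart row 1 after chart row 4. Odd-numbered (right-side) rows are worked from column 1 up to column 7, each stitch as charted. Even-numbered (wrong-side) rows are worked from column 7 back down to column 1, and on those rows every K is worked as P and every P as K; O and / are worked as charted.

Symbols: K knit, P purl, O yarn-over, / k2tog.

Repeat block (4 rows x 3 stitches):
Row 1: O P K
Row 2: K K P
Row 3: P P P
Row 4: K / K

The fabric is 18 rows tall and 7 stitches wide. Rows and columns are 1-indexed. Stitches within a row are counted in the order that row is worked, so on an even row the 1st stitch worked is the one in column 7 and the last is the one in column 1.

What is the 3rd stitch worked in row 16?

Result:
/

Derivation:
For row 16: chart row = ((16-1) mod 4) + 1 = 4; this is a WS (even) row.
Chart row 4 tiled across columns 1-7: K / K K / K K
WS row: flip the tiled sequence (start at column 7) and apply K<->P; O and / stay.
Row 16 as worked: P P / P P / P
Stitch 3 in working order -> /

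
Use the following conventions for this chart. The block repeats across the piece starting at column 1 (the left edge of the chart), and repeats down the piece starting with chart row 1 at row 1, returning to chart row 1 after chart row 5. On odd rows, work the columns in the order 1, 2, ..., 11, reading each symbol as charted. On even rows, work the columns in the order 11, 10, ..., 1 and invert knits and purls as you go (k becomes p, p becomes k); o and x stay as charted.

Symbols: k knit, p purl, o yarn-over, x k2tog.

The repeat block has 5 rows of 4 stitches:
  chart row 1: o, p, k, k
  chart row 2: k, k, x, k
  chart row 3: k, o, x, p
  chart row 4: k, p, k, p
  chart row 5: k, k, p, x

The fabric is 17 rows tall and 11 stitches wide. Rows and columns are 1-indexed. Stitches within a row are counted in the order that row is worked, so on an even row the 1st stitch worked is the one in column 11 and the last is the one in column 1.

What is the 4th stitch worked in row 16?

Row 16: (16-1) mod 5 = 0, so use chart row 1. Even row -> WS.
Chart row 1 tiled across columns 1-11: o p k k o p k k o p k
WS: work from column 11 back to column 1 (reverse the tiled row), swapping k<->p (o and x unchanged).
Row 16 as worked: p k o p p k o p p k o
Stitch 4 in working order -> p

Result:
p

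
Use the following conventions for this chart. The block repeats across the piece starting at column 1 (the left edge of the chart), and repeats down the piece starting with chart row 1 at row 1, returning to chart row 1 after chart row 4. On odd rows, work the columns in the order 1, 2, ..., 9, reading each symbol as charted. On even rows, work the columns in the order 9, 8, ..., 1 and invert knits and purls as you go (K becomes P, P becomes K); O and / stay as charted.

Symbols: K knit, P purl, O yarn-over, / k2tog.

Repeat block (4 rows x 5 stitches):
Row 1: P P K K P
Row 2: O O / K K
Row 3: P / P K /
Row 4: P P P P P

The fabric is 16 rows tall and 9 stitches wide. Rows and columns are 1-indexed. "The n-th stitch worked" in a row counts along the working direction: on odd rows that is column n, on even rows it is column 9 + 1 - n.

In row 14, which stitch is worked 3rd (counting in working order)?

== STITCH ==
O

Derivation:
Row 14 uses chart row ((14-1) mod 4)+1 = 2. Row 14 is even, so WS.
Chart row 2 tiled across columns 1-9: O O / K K O O / K
WS row: flip the tiled sequence (start at column 9) and apply K<->P; O and / stay.
Row 14 as worked: P / O O P P / O O
The 3rd stitch worked is O.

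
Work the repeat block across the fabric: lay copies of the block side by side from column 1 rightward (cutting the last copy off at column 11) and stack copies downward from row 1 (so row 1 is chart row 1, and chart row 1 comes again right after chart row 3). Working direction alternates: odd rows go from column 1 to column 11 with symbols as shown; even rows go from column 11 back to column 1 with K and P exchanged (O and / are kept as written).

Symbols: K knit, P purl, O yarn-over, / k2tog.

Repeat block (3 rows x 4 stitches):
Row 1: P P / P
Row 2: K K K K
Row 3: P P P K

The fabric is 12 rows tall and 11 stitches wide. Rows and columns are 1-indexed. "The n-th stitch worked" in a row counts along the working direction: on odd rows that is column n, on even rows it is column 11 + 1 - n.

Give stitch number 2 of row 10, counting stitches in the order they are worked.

For row 10: chart row = ((10-1) mod 3) + 1 = 1; this is a WS (even) row.
Chart row 1 tiled across columns 1-11: P P / P P P / P P P /
Wrong side: read the tiled row from column 11 down to 1 and exchange K with P (leave O, /).
Row 10 as worked: / K K K / K K K / K K
Stitch 2 in working order -> K

Result:
K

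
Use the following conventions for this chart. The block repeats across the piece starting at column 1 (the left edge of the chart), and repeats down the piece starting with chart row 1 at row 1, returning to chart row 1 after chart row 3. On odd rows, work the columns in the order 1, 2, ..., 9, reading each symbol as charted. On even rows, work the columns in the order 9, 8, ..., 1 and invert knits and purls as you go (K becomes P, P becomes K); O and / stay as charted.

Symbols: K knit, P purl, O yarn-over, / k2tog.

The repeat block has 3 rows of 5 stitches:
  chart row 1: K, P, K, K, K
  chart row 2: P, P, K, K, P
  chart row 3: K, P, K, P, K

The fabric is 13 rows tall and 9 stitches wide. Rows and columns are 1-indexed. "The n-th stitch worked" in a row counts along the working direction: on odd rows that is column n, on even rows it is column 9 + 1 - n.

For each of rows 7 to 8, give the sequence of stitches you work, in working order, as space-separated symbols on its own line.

Row 7: chart row 1, RS - tile across columns 1-9 and work as-is.
Row 8: chart row 2, WS - tiled (columns 1-9): P P K K P P P K K; work from column 9 back to 1 with K<->P swapped.

Rows as worked:
K P K K K K P K K
P P K K K P P K K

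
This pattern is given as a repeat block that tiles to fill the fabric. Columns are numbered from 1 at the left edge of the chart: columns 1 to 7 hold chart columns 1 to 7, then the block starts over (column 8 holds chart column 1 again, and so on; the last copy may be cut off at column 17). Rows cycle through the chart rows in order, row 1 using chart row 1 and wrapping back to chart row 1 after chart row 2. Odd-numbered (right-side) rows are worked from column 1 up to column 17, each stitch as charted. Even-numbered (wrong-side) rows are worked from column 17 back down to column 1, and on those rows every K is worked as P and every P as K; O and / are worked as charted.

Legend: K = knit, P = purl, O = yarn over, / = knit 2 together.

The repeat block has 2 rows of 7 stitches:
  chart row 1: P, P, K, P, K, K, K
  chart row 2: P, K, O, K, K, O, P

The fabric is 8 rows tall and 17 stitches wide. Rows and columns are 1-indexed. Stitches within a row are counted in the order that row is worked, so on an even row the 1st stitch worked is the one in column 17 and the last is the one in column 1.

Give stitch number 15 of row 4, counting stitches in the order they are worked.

Stitch:
O

Derivation:
For row 4: chart row = ((4-1) mod 2) + 1 = 2; this is a WS (even) row.
Chart row 2 tiled across columns 1-17: P K O K K O P P K O K K O P P K O
Wrong side: read the tiled row from column 17 down to 1 and exchange K with P (leave O, /).
Row 4 as worked: O P K K O P P O P K K O P P O P K
The 15th stitch worked is O.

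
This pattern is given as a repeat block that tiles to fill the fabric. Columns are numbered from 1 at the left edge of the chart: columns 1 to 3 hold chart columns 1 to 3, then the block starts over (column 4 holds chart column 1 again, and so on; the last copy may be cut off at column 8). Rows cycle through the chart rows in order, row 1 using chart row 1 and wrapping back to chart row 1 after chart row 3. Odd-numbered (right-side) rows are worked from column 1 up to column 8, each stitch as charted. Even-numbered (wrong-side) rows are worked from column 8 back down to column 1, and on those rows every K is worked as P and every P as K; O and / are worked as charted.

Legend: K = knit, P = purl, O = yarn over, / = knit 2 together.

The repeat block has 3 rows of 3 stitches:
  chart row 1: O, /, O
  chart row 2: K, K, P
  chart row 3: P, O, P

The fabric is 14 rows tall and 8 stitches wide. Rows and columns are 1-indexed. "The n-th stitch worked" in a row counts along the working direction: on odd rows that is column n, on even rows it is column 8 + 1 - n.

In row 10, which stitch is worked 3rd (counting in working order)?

== STITCH ==
O

Derivation:
For row 10: chart row = ((10-1) mod 3) + 1 = 1; this is a WS (even) row.
Chart row 1 tiled across columns 1-8: O / O O / O O /
WS row: flip the tiled sequence (start at column 8) and apply K<->P; O and / stay.
Row 10 as worked: / O O / O O / O
Stitch 3 in working order -> O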